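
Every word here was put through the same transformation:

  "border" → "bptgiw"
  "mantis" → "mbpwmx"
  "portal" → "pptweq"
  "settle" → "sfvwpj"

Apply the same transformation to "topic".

tprlg

In border: b→b is +0, o→p is +1, r→t is +2, d→g is +3 — the shift increases by 1 each position. The shift increases by 1 at each position, starting from +0: 0, 1, 2, ….
For topic: t+0=t, o+1=p, p+2=r, i+3=l, c+4=g.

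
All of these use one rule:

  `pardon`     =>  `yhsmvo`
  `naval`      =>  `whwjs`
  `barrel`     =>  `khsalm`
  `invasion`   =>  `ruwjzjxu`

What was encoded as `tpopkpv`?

Shifts by position in pardon: pos 0: p→y (+9), pos 1: a→h (+7), pos 2: r→s (+1), pos 3: d→m (+9), pos 4: o→v (+7), pos 5: n→o (+1) — repeating every 3. The shifts repeat in a cycle of length 3: positions 0,1,… shift by +9, +7, +1, then the pattern repeats.
Undoing it on tpopkpv: t−9=k, p−7=i, o−1=n, p−9=g, k−7=d, p−1=o, v−9=m.

kingdom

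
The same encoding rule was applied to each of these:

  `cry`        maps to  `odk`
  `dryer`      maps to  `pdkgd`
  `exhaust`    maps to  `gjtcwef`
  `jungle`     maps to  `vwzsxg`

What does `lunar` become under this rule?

xwzcd

The shift depends on letter class: consonant c→o is +12, but vowel e→g is +2. Vowels shift forward by 2 and consonants shift forward by 12.
Applying it to lunar: l(cons)+12=x, u(vowel)+2=w, n(cons)+12=z, a(vowel)+2=c, r(cons)+12=d.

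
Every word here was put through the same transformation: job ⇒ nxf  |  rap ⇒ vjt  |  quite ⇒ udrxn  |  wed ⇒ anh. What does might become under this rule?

The shift depends on letter class: consonant j→n is +4, but vowel o→x is +9. The rule splits by letter class: vowels +9, consonants +4.
For might: m(cons)+4=q, i(vowel)+9=r, g(cons)+4=k, h(cons)+4=l, t(cons)+4=x.

qrklx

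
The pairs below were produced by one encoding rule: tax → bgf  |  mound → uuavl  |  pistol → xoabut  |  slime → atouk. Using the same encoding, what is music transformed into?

uaaok

The shift depends on letter class: consonant t→b is +8, but vowel a→g is +6. Two shifts are in play — +6 for a/e/i/o/u, +8 for every other letter.
For music: m(cons)+8=u, u(vowel)+6=a, s(cons)+8=a, i(vowel)+6=o, c(cons)+8=k.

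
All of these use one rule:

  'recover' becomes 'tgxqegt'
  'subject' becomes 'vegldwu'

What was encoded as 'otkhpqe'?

The output letters match the input read backwards, each shifted +2: recover reversed is revocer. The word is reversed, then every letter is shifted forward by 2.
Decoding otkhpqe: shift back: o−2=m, t−2=r, k−2=i, h−2=f, p−2=n, q−2=o, e−2=c → mrifnoc; then reverse → confirm.

confirm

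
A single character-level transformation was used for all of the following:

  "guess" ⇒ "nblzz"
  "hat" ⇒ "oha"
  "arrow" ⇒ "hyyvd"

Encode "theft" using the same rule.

This is a Caesar cipher with shift 7.
For theft: t+7=a, h+7=o, e+7=l, f+7=m, t+7=a.

aolma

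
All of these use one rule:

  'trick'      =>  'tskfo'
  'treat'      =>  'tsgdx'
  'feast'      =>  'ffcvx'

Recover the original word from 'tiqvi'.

those

In trick: t→t is +0, r→s is +1, i→k is +2, c→f is +3 — the shift increases by 1 each position. Each letter shifts forward by its position index (0, 1, 2, …) — the shift grows by one for each successive letter.
Undoing it on tiqvi: t−0=t, i−1=h, q−2=o, v−3=s, i−4=e.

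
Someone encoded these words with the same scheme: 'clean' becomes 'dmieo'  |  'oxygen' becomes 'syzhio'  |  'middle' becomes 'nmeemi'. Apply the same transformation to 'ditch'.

emudi

The shift depends on letter class: consonant c→d is +1, but vowel e→i is +4. Two shifts are in play — +4 for a/e/i/o/u, +1 for every other letter.
On ditch: d(cons)+1=e, i(vowel)+4=m, t(cons)+1=u, c(cons)+1=d, h(cons)+1=i.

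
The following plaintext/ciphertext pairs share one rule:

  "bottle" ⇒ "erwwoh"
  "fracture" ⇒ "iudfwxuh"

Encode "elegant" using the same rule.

Compare letters: b→e is +3, o→r is +3, t→w is +3 — a constant shift. Every letter moves 3 places later in the alphabet, wrapping around z→a.
Applying it to elegant: e+3=h, l+3=o, e+3=h, g+3=j, a+3=d, n+3=q, t+3=w.

hohjdqw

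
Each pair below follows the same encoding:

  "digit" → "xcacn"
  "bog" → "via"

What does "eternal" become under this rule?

Every letter moves 20 places later in the alphabet, wrapping around z→a.
Applying it to eternal: e+20=y, t+20=n, e+20=y, r+20=l, n+20=h, a+20=u, l+20=f.

ynylhuf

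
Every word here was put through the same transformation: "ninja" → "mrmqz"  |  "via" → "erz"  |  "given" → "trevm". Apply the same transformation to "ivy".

Each pair mirrors across the alphabet (n↔m, i↔r, n↔m): positions sum to 25. This is the alphabet-reversal cipher (Atbash): a becomes z, b becomes y, etc.
On ivy: i↔r, v↔e, y↔b.

reb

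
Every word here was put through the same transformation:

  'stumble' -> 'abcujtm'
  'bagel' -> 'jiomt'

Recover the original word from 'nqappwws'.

fishhook

Compare letters: s→a is +8, t→b is +8, u→c is +8 — a constant shift. Each letter is shifted forward by 8 in the alphabet (a Caesar shift of +8).
Reversing it on nqappwws: n−8=f, q−8=i, a−8=s, p−8=h, p−8=h, w−8=o, w−8=o, s−8=k.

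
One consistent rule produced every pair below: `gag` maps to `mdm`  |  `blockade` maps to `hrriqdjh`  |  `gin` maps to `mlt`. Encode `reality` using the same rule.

xhdrlze

The shift depends on letter class: consonant g→m is +6, but vowel a→d is +3. Two shifts are in play — +3 for a/e/i/o/u, +6 for every other letter.
Applying it to reality: r(cons)+6=x, e(vowel)+3=h, a(vowel)+3=d, l(cons)+6=r, i(vowel)+3=l, t(cons)+6=z, y(cons)+6=e.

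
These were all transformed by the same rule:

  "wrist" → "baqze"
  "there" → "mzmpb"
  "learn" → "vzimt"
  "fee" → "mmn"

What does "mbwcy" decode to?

quote

Two steps: reverse the string, then apply a Caesar shift of +8.
Decoding mbwcy: shift back: m−8=e, b−8=t, w−8=o, c−8=u, y−8=q → etouq; then reverse → quote.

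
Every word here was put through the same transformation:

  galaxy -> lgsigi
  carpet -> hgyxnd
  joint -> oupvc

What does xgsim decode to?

salad

Letter i (0-indexed) is shifted by i+5, so successive shifts are 5, 6, 7, ….
Undoing it on xgsim: x−5=s, g−6=a, s−7=l, i−8=a, m−9=d.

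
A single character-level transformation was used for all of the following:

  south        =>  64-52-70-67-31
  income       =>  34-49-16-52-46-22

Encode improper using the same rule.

34-46-55-61-52-55-22-61

s(#19)→64 and o(#15)→52: differences scale by 3, so n = 3·pos + 7. The formula is n = 3×(alphabet index, a=1) + 7.
On improper: i=9→34, m=13→46, p=16→55, r=18→61, o=15→52, p=16→55, e=5→22, r=18→61.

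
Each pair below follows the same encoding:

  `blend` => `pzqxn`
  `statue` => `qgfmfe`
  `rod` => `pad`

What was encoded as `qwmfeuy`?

mistake

The output letters match the input read backwards, each shifted +12: blend reversed is dnelb. Read the word backwards and shift each letter +12.
Undoing it on qwmfeuy: shift back: q−12=e, w−12=k, m−12=a, f−12=t, e−12=s, u−12=i, y−12=m → ekatsim; then reverse → mistake.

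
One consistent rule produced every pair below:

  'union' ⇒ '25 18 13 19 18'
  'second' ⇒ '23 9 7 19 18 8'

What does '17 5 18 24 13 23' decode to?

mantis

u is letter #21 and maps to 25: an offset of 4. The number is (letter's place in the alphabet, a=1) + 4.
Reversing it on 17 5 18 24 13 23: 17→(17−4)÷1=13=m, 5→(5−4)÷1=1=a, 18→(18−4)÷1=14=n, 24→(24−4)÷1=20=t, 13→(13−4)÷1=9=i, 23→(23−4)÷1=19=s.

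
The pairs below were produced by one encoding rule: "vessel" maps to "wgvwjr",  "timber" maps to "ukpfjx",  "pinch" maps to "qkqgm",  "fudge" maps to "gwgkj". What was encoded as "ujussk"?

throne

Each letter shifts forward by (position + 1), i.e. 1, 2, 3, … — the shift grows by one for each successive letter.
Undoing it on ujussk: u−1=t, j−2=h, u−3=r, s−4=o, s−5=n, k−6=e.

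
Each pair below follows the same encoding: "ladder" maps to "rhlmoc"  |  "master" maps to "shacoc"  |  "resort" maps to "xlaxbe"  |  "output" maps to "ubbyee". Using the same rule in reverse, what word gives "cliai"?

In ladder: l→r is +6, a→h is +7, d→l is +8, d→m is +9 — the shift increases by 1 each position. The shift increases by 1 at each position, starting from +6: 6, 7, 8, ….
Reversing it on cliai: c−6=w, l−7=e, i−8=a, a−9=r, i−10=y.

weary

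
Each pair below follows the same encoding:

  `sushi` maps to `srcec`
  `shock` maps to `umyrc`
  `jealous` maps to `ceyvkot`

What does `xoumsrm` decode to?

chicken

The output letters match the input read backwards, each shifted +10: sushi reversed is ihsus. Read the word backwards and shift each letter +10.
Reversing it on xoumsrm: shift back: x−10=n, o−10=e, u−10=k, m−10=c, s−10=i, r−10=h, m−10=c → nekcihc; then reverse → chicken.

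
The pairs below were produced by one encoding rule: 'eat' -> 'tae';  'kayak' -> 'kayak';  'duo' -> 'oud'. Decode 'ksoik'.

kiosk

The output letters match the input read backwards: eat reversed is tae. It's just the letters in reverse order.
Decoding ksoik: then reverse → kiosk.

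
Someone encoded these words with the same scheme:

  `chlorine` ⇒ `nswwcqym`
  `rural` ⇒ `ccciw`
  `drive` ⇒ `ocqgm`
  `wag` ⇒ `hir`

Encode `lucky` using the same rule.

The shift depends on letter class: consonant c→n is +11, but vowel o→w is +8. Vowels shift forward by 8 and consonants shift forward by 11.
For lucky: l(cons)+11=w, u(vowel)+8=c, c(cons)+11=n, k(cons)+11=v, y(cons)+11=j.

wcnvj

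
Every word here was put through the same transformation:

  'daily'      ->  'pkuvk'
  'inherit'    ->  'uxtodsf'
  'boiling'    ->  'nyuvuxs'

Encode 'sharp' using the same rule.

Shifts by position in daily: pos 0: d→p (+12), pos 1: a→k (+10), pos 2: i→u (+12), pos 3: l→v (+10) — repeating every 2. The shifts repeat in a cycle of length 2: positions 0,1,… shift by +12, +10, then the pattern repeats.
On sharp: s+12=e, h+10=r, a+12=m, r+10=b, p+12=b.

ermbb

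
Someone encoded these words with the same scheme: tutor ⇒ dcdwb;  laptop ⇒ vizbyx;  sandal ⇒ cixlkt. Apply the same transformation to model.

wwnmv

Shifts by position in tutor: pos 0: t→d (+10), pos 1: u→c (+8), pos 2: t→d (+10), pos 3: o→w (+8) — repeating every 2. The shifts repeat in a cycle of length 2: positions 0,1,… shift by +10, +8, then the pattern repeats.
On model: m+10=w, o+8=w, d+10=n, e+8=m, l+10=v.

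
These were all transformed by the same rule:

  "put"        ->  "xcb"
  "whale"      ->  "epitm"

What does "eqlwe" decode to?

Compare letters: p→x is +8, u→c is +8, t→b is +8 — a constant shift. Every letter moves 8 places later in the alphabet, wrapping around z→a.
Decoding eqlwe: e−8=w, q−8=i, l−8=d, w−8=o, e−8=w.

widow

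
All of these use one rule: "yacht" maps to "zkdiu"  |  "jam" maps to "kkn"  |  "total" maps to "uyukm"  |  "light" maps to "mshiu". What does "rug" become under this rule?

Two shifts are in play — +10 for a/e/i/o/u, +1 for every other letter.
Applying it to rug: r(cons)+1=s, u(vowel)+10=e, g(cons)+1=h.

seh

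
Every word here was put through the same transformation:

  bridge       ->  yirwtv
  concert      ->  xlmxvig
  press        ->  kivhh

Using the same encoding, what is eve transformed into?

vev

This is the alphabet-reversal cipher (Atbash): a becomes z, b becomes y, etc.
Applying it to eve: e↔v, v↔e, e↔v.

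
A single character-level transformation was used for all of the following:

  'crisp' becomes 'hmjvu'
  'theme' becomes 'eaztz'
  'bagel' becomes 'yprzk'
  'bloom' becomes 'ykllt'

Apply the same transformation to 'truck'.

emnhb

Each letter's alphabet position (a=0..z=25) is mapped through 9·x+15 mod 26 — an affine cipher.
For truck: t(19)→9·19+15≡4=e; r(17)→9·17+15≡12=m; u(20)→9·20+15≡13=n; c(2)→9·2+15≡7=h; k(10)→9·10+15≡1=b (all mod 26).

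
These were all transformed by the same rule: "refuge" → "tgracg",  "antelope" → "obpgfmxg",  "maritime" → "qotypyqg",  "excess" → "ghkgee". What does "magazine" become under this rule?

Each letter's alphabet position (a=0..z=25) is mapped through 11·x+14 mod 26 — an affine cipher.
Applying it to magazine: m(12)→11·12+14≡16=q; a(0)→11·0+14≡14=o; g(6)→11·6+14≡2=c; a(0)→11·0+14≡14=o; z(25)→11·25+14≡3=d; i(8)→11·8+14≡24=y; n(13)→11·13+14≡1=b; e(4)→11·4+14≡6=g (all mod 26).

qocodybg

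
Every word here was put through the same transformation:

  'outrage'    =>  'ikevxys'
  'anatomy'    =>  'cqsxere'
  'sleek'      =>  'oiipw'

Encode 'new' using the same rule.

air

Read the word backwards and shift each letter +4.
On new: reverse → wen; then shift: w+4=a, e+4=i, n+4=r.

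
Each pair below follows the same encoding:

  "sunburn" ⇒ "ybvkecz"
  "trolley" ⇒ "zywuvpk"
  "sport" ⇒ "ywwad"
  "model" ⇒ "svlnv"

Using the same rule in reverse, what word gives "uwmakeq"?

In sunburn: s→y is +6, u→b is +7, n→v is +8, b→k is +9 — the shift increases by 1 each position. Letter i (0-indexed) is shifted by i+6, so successive shifts are 6, 7, 8, ….
Decoding uwmakeq: u−6=o, w−7=p, m−8=e, a−9=r, k−10=a, e−11=t, q−12=e.

operate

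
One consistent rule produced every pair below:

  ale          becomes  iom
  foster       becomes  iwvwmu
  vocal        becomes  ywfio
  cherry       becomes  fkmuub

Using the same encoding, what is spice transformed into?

The shift depends on letter class: consonant l→o is +3, but vowel a→i is +8. Two shifts are in play — +8 for a/e/i/o/u, +3 for every other letter.
For spice: s(cons)+3=v, p(cons)+3=s, i(vowel)+8=q, c(cons)+3=f, e(vowel)+8=m.

vsqfm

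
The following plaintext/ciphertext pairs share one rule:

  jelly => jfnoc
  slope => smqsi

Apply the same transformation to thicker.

tikfojx

In jelly: j→j is +0, e→f is +1, l→n is +2, l→o is +3 — the shift increases by 1 each position. Letter i (0-indexed) is shifted by i+0, so successive shifts are 0, 1, 2, ….
Applying it to thicker: t+0=t, h+1=i, i+2=k, c+3=f, k+4=o, e+5=j, r+6=x.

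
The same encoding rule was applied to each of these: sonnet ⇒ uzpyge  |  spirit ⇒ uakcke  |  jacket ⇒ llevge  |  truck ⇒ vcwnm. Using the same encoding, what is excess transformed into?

Shifts by position in sonnet: pos 0: s→u (+2), pos 1: o→z (+11), pos 2: n→p (+2), pos 3: n→y (+11) — repeating every 2. It's a Vigenère-style cipher with numeric key [2,11]: position i shifts by key[i mod 2].
On excess: e+2=g, x+11=i, c+2=e, e+11=p, s+2=u, s+11=d.

giepud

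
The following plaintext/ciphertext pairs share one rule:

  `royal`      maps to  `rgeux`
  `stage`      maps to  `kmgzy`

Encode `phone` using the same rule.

ktunv

The word is reversed, then every letter is shifted forward by 6.
For phone: reverse → enohp; then shift: e+6=k, n+6=t, o+6=u, h+6=n, p+6=v.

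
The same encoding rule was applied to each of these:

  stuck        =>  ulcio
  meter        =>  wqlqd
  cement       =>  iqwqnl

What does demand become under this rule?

zqwanz

Treating letters as 0–25, the rule is x ↦ 17x + 0 (mod 26).
For demand: d(3)→17·3+0≡25=z; e(4)→17·4+0≡16=q; m(12)→17·12+0≡22=w; a(0)→17·0+0≡0=a; n(13)→17·13+0≡13=n; d(3)→17·3+0≡25=z (all mod 26).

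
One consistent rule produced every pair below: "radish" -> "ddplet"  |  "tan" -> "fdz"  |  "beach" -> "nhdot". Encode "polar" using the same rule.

The shift depends on letter class: consonant r→d is +12, but vowel a→d is +3. The rule splits by letter class: vowels +3, consonants +12.
Applying it to polar: p(cons)+12=b, o(vowel)+3=r, l(cons)+12=x, a(vowel)+3=d, r(cons)+12=d.

brxdd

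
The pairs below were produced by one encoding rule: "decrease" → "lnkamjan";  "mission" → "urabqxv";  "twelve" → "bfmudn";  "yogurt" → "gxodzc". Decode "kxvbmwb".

The shifts repeat in a cycle of length 2: positions 0,1,… shift by +8, +9, then the pattern repeats.
Reversing it on kxvbmwb: k−8=c, x−9=o, v−8=n, b−9=s, m−8=e, w−9=n, b−8=t.

consent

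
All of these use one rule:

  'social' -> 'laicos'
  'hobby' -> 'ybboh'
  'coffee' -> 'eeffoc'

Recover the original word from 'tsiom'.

moist

The output letters match the input read backwards: social reversed is laicos. The word is simply reversed.
Undoing it on tsiom: then reverse → moist.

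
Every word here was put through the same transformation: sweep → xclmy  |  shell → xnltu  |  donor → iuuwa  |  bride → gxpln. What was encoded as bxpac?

wrist

In sweep: s→x is +5, w→c is +6, e→l is +7, e→m is +8 — the shift increases by 1 each position. The shift increases by 1 at each position, starting from +5: 5, 6, 7, ….
Undoing it on bxpac: b−5=w, x−6=r, p−7=i, a−8=s, c−9=t.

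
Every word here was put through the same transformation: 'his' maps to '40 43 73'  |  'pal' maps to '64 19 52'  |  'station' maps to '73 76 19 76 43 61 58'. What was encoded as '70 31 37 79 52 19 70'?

h(#8)→40 and i(#9)→43: differences scale by 3, so n = 3·pos + 16. With a=1..z=26, the number is 3·pos + 16.
Reversing it on 70 31 37 79 52 19 70: 70→(70−16)÷3=18=r, 31→(31−16)÷3=5=e, 37→(37−16)÷3=7=g, 79→(79−16)÷3=21=u, 52→(52−16)÷3=12=l, 19→(19−16)÷3=1=a, 70→(70−16)÷3=18=r.

regular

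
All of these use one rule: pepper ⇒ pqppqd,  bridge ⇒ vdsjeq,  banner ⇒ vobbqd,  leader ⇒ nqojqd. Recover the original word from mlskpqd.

whisper

p(15)→p(15) and e(4)→q(16) fit y≡7x+14 (mod 26); the inverse of 7 mod 26 is 15. Treating letters as 0–25, the rule is x ↦ 7x + 14 (mod 26).
Reversing it on mlskpqd: m(12)→15·(12−14)≡22=w; l(11)→15·(11−14)≡7=h; s(18)→15·(18−14)≡8=i; k(10)→15·(10−14)≡18=s; p(15)→15·(15−14)≡15=p; q(16)→15·(16−14)≡4=e; d(3)→15·(3−14)≡17=r (all mod 26).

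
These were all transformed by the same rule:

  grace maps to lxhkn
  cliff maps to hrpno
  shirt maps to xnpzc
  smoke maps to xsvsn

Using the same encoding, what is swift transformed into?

In grace: g→l is +5, r→x is +6, a→h is +7, c→k is +8 — the shift increases by 1 each position. Letter i (0-indexed) is shifted by i+5, so successive shifts are 5, 6, 7, ….
Applying it to swift: s+5=x, w+6=c, i+7=p, f+8=n, t+9=c.

xcpnc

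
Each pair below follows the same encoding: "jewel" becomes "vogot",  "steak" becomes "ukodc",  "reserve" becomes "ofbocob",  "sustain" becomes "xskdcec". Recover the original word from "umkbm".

crack

The output letters match the input read backwards, each shifted +10: jewel reversed is lewej. Read the word backwards and shift each letter +10.
Decoding umkbm: shift back: u−10=k, m−10=c, k−10=a, b−10=r, m−10=c → kcarc; then reverse → crack.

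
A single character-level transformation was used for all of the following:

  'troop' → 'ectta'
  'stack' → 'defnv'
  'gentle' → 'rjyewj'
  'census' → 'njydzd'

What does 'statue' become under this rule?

defezj

The shift depends on letter class: consonant t→e is +11, but vowel o→t is +5. Vowels shift forward by 5 and consonants shift forward by 11.
For statue: s(cons)+11=d, t(cons)+11=e, a(vowel)+5=f, t(cons)+11=e, u(vowel)+5=z, e(vowel)+5=j.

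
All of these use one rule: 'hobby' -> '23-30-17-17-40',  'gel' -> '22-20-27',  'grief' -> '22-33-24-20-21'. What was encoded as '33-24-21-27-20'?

rifle

h is letter #8 and maps to 23: an offset of 15. Each letter is replaced by its alphabet position (a=1..z=26) + 15.
Undoing it on 33-24-21-27-20: 33→(33−15)÷1=18=r, 24→(24−15)÷1=9=i, 21→(21−15)÷1=6=f, 27→(27−15)÷1=12=l, 20→(20−15)÷1=5=e.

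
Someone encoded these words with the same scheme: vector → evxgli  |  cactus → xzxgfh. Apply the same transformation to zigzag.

artazt

This is the alphabet-reversal cipher (Atbash): a becomes z, b becomes y, etc.
On zigzag: z↔a, i↔r, g↔t, z↔a, a↔z, g↔t.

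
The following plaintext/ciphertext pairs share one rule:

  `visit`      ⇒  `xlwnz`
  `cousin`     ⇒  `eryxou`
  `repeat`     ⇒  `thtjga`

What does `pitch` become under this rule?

rlxhn

Letter i (0-indexed) is shifted by i+2, so successive shifts are 2, 3, 4, ….
For pitch: p+2=r, i+3=l, t+4=x, c+5=h, h+6=n.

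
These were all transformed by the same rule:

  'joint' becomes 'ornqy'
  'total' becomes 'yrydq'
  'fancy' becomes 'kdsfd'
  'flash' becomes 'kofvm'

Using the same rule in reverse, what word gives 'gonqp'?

A repeating key of period 2 is used — shifts +5, +3 over and over.
Undoing it on gonqp: g−5=b, o−3=l, n−5=i, q−3=n, p−5=k.

blink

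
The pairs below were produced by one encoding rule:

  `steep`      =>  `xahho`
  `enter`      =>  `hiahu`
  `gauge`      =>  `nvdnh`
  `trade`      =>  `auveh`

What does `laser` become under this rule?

cvxhu

Each letter's alphabet position (a=0..z=25) is mapped through 3·x+21 mod 26 — an affine cipher.
On laser: l(11)→3·11+21≡2=c; a(0)→3·0+21≡21=v; s(18)→3·18+21≡23=x; e(4)→3·4+21≡7=h; r(17)→3·17+21≡20=u (all mod 26).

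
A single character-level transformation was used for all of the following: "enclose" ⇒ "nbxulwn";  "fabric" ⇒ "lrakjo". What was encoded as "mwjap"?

grand

Two steps: reverse the string, then apply a Caesar shift of +9.
Reversing it on mwjap: shift back: m−9=d, w−9=n, j−9=a, a−9=r, p−9=g → dnarg; then reverse → grand.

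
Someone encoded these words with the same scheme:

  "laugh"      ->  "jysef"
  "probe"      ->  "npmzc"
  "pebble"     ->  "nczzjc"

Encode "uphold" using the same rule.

snfmjb

Compare letters: l→j is +24, a→y is +24, u→s is +24 — a constant shift. Every letter moves 24 places later in the alphabet, wrapping around z→a.
For uphold: u+24=s, p+24=n, h+24=f, o+24=m, l+24=j, d+24=b.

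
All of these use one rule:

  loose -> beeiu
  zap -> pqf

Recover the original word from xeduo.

honey

Compare letters: l→b is +16, o→e is +16, o→e is +16 — a constant shift. This is a Caesar cipher with shift 16.
Reversing it on xeduo: x−16=h, e−16=o, d−16=n, u−16=e, o−16=y.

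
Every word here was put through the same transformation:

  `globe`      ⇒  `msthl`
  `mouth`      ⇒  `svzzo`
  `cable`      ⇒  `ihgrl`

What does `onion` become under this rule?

uunuu

The shifts repeat in a cycle of length 3: positions 0,1,… shift by +6, +7, +5, then the pattern repeats.
For onion: o+6=u, n+7=u, i+5=n, o+6=u, n+7=u.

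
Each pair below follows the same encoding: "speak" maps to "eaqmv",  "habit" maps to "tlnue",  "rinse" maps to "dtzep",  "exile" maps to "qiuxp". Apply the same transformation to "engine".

Shifts by position in speak: pos 0: s→e (+12), pos 1: p→a (+11), pos 2: e→q (+12), pos 3: a→m (+12), pos 4: k→v (+11) — repeating every 3. The shifts repeat in a cycle of length 3: positions 0,1,… shift by +12, +11, +12, then the pattern repeats.
On engine: e+12=q, n+11=y, g+12=s, i+12=u, n+11=y, e+12=q.

qysuyq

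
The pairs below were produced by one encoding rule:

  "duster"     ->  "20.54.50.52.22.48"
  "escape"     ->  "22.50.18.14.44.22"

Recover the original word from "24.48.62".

Each letter becomes 2×(its alphabet position, a=1..z=26) + 12.
Undoing it on 24.48.62: 24→(24−12)÷2=6=f, 48→(48−12)÷2=18=r, 62→(62−12)÷2=25=y.

fry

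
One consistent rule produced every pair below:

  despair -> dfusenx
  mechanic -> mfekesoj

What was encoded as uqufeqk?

upscale

In despair: d→d is +0, e→f is +1, s→u is +2, p→s is +3 — the shift increases by 1 each position. Letter i (0-indexed) is shifted by i+0, so successive shifts are 0, 1, 2, ….
Reversing it on uqufeqk: u−0=u, q−1=p, u−2=s, f−3=c, e−4=a, q−5=l, k−6=e.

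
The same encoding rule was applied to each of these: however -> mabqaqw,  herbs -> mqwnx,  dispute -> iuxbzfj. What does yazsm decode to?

tough

Shifts by position in however: pos 0: h→m (+5), pos 1: o→a (+12), pos 2: w→b (+5), pos 3: e→q (+12) — repeating every 2. A repeating key of period 2 is used — shifts +5, +12 over and over.
Reversing it on yazsm: y−5=t, a−12=o, z−5=u, s−12=g, m−5=h.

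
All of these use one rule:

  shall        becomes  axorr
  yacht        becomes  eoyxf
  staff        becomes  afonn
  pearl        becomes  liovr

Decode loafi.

paste

s(18)→a(0) and h(7)→x(23) fit y≡5x+14 (mod 26); the inverse of 5 mod 26 is 21. Each letter's alphabet position (a=0..z=25) is mapped through 5·x+14 mod 26 — an affine cipher.
Reversing it on loafi: l(11)→21·(11−14)≡15=p; o(14)→21·(14−14)≡0=a; a(0)→21·(0−14)≡18=s; f(5)→21·(5−14)≡19=t; i(8)→21·(8−14)≡4=e (all mod 26).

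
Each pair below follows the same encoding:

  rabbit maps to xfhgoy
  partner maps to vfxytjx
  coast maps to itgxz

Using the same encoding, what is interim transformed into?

oszjxns

It's a Vigenère-style cipher with numeric key [6,5]: position i shifts by key[i mod 2].
On interim: i+6=o, n+5=s, t+6=z, e+5=j, r+6=x, i+5=n, m+6=s.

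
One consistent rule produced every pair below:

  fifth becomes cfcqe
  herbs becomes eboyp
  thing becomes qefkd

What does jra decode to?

Compare letters: f→c is +23, i→f is +23, f→c is +23 — a constant shift. This is a Caesar cipher with shift 23.
Decoding jra: j−23=m, r−23=u, a−23=d.

mud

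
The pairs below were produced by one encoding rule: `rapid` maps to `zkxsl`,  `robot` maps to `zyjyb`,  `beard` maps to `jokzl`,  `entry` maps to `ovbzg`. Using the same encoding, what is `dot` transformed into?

lyb

The shift depends on letter class: consonant r→z is +8, but vowel a→k is +10. The rule splits by letter class: vowels +10, consonants +8.
Applying it to dot: d(cons)+8=l, o(vowel)+10=y, t(cons)+8=b.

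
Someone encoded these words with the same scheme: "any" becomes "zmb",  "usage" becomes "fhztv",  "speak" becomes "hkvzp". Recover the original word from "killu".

proof

Each pair mirrors across the alphabet (a↔z, n↔m, y↔b): positions sum to 25. Letters are reflected about the middle of the alphabet (position → 25−position): Atbash.
Reversing it on killu: k↔p, i↔r, l↔o, l↔o, u↔f.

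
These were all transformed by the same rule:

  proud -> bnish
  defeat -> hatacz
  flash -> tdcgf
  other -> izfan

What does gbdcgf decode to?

This is an affine cipher: with a=0,…,z=25, each position x becomes (19x+2) mod 26.
Undoing it on gbdcgf: g(6)→11·(6−2)≡18=s; b(1)→11·(1−2)≡15=p; d(3)→11·(3−2)≡11=l; c(2)→11·(2−2)≡0=a; g(6)→11·(6−2)≡18=s; f(5)→11·(5−2)≡7=h (all mod 26).

splash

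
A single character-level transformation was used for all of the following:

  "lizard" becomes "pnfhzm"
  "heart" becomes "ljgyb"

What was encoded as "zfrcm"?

valve

In lizard: l→p is +4, i→n is +5, z→f is +6, a→h is +7 — the shift increases by 1 each position. The shift increases by 1 at each position, starting from +4: 4, 5, 6, ….
Decoding zfrcm: z−4=v, f−5=a, r−6=l, c−7=v, m−8=e.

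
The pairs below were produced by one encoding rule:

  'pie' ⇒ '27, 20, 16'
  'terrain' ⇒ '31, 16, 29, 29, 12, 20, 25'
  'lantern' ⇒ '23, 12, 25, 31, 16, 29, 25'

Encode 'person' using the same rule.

Letters become their 1-based position plus 11 (so a→12, b→13, …).
On person: p=16→27, e=5→16, r=18→29, s=19→30, o=15→26, n=14→25.

27, 16, 29, 30, 26, 25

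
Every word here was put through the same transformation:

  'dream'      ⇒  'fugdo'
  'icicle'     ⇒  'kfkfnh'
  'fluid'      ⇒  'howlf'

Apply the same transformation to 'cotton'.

Shifts by position in dream: pos 0: d→f (+2), pos 1: r→u (+3), pos 2: e→g (+2), pos 3: a→d (+3) — repeating every 2. It's a Vigenère-style cipher with numeric key [2,3]: position i shifts by key[i mod 2].
For cotton: c+2=e, o+3=r, t+2=v, t+3=w, o+2=q, n+3=q.

ervwqq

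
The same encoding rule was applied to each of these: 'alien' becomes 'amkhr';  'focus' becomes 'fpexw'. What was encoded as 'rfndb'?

relax

In alien: a→a is +0, l→m is +1, i→k is +2, e→h is +3 — the shift increases by 1 each position. The shift increases by 1 at each position, starting from +0: 0, 1, 2, ….
Decoding rfndb: r−0=r, f−1=e, n−2=l, d−3=a, b−4=x.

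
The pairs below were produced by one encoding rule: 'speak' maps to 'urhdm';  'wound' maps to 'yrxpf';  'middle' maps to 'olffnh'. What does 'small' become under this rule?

The shift depends on letter class: consonant s→u is +2, but vowel e→h is +3. Two shifts are in play — +3 for a/e/i/o/u, +2 for every other letter.
For small: s(cons)+2=u, m(cons)+2=o, a(vowel)+3=d, l(cons)+2=n, l(cons)+2=n.

uodnn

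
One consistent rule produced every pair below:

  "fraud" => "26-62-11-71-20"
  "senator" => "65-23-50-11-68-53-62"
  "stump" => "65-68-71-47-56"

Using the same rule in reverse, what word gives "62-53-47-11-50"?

roman

Each letter becomes 3×(its alphabet position, a=1..z=26) + 8.
Decoding 62-53-47-11-50: 62→(62−8)÷3=18=r, 53→(53−8)÷3=15=o, 47→(47−8)÷3=13=m, 11→(11−8)÷3=1=a, 50→(50−8)÷3=14=n.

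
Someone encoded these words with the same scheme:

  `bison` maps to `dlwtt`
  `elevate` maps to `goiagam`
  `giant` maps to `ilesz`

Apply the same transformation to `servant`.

In bison: b→d is +2, i→l is +3, s→w is +4, o→t is +5 — the shift increases by 1 each position. Letter i (0-indexed) is shifted by i+2, so successive shifts are 2, 3, 4, ….
Applying it to servant: s+2=u, e+3=h, r+4=v, v+5=a, a+6=g, n+7=u, t+8=b.

uhvagub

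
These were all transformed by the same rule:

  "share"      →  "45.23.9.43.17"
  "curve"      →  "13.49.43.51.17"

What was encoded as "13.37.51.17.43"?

cover

With a=1..z=26, the number is 2·pos + 7.
Decoding 13.37.51.17.43: 13→(13−7)÷2=3=c, 37→(37−7)÷2=15=o, 51→(51−7)÷2=22=v, 17→(17−7)÷2=5=e, 43→(43−7)÷2=18=r.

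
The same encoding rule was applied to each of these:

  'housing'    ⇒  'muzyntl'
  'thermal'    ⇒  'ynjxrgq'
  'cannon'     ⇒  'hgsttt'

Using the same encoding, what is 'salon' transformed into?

xgqus

It's a Vigenère-style cipher with numeric key [5,6]: position i shifts by key[i mod 2].
On salon: s+5=x, a+6=g, l+5=q, o+6=u, n+5=s.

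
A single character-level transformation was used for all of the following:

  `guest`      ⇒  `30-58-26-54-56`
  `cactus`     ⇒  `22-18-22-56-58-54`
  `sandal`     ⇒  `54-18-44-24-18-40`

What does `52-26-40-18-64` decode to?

relax

Each letter becomes 2×(its alphabet position, a=1..z=26) + 16.
Decoding 52-26-40-18-64: 52→(52−16)÷2=18=r, 26→(26−16)÷2=5=e, 40→(40−16)÷2=12=l, 18→(18−16)÷2=1=a, 64→(64−16)÷2=24=x.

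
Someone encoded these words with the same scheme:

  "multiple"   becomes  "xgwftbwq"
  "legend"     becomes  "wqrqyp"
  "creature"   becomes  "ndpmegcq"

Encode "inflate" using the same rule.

Shifts by position in multiple: pos 0: m→x (+11), pos 1: u→g (+12), pos 2: l→w (+11), pos 3: t→f (+12) — repeating every 2. A repeating key of period 2 is used — shifts +11, +12 over and over.
For inflate: i+11=t, n+12=z, f+11=q, l+12=x, a+11=l, t+12=f, e+11=p.

tzqxlfp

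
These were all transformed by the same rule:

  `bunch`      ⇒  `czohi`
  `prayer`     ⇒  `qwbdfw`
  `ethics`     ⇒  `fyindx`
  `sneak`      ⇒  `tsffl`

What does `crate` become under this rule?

A repeating key of period 2 is used — shifts +1, +5 over and over.
For crate: c+1=d, r+5=w, a+1=b, t+5=y, e+1=f.

dwbyf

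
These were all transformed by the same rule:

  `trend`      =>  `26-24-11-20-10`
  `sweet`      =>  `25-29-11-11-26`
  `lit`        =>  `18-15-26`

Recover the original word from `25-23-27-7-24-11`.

t is letter #20 and maps to 26: an offset of 6. Letters become their 1-based position plus 6 (so a→7, b→8, …).
Undoing it on 25-23-27-7-24-11: 25→(25−6)÷1=19=s, 23→(23−6)÷1=17=q, 27→(27−6)÷1=21=u, 7→(7−6)÷1=1=a, 24→(24−6)÷1=18=r, 11→(11−6)÷1=5=e.

square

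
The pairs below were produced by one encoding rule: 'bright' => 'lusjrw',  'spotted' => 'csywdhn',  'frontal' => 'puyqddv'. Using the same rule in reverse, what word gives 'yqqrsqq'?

ongoing

Shifts by position in bright: pos 0: b→l (+10), pos 1: r→u (+3), pos 2: i→s (+10), pos 3: g→j (+3) — repeating every 2. A repeating key of period 2 is used — shifts +10, +3 over and over.
Reversing it on yqqrsqq: y−10=o, q−3=n, q−10=g, r−3=o, s−10=i, q−3=n, q−10=g.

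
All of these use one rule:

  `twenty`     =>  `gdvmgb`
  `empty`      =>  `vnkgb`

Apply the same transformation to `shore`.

hsliv

This is the alphabet-reversal cipher (Atbash): a becomes z, b becomes y, etc.
On shore: s↔h, h↔s, o↔l, r↔i, e↔v.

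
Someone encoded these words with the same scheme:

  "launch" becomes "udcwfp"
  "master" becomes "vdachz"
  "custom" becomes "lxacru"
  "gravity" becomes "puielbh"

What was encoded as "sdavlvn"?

A repeating key of period 3 is used — shifts +9, +3, +8 over and over.
Decoding sdavlvn: s−9=j, d−3=a, a−8=s, v−9=m, l−3=i, v−8=n, n−9=e.

jasmine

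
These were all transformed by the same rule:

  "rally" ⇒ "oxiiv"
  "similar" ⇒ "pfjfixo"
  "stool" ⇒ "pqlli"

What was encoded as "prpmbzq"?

Compare letters: r→o is +23, a→x is +23, l→i is +23 — a constant shift. Each letter is shifted forward by 23 in the alphabet (a Caesar shift of +23).
Undoing it on prpmbzq: p−23=s, r−23=u, p−23=s, m−23=p, b−23=e, z−23=c, q−23=t.

suspect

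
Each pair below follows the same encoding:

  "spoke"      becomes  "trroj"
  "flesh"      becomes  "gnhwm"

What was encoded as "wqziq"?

In spoke: s→t is +1, p→r is +2, o→r is +3, k→o is +4 — the shift increases by 1 each position. The shift increases by 1 at each position, starting from +1: 1, 2, 3, ….
Reversing it on wqziq: w−1=v, q−2=o, z−3=w, i−4=e, q−5=l.

vowel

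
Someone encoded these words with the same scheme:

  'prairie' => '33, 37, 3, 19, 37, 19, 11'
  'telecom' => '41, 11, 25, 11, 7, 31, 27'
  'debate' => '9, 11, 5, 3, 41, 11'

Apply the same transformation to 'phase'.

33, 17, 3, 39, 11

p(#16)→33 and r(#18)→37: differences scale by 2, so n = 2·pos + 1. With a=1..z=26, the number is 2·pos + 1.
Applying it to phase: p=16→33, h=8→17, a=1→3, s=19→39, e=5→11.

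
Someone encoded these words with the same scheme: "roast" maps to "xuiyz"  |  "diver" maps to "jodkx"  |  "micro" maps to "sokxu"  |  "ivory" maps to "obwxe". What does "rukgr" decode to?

Shifts by position in roast: pos 0: r→x (+6), pos 1: o→u (+6), pos 2: a→i (+8), pos 3: s→y (+6), pos 4: t→z (+6) — repeating every 3. A repeating key of period 3 is used — shifts +6, +6, +8 over and over.
Decoding rukgr: r−6=l, u−6=o, k−8=c, g−6=a, r−6=l.

local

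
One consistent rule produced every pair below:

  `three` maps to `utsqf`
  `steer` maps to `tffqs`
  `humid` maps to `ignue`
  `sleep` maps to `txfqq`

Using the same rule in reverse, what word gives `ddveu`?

Shifts by position in three: pos 0: t→u (+1), pos 1: h→t (+12), pos 2: r→s (+1), pos 3: e→q (+12) — repeating every 2. The shifts repeat in a cycle of length 2: positions 0,1,… shift by +1, +12, then the pattern repeats.
Decoding ddveu: d−1=c, d−12=r, v−1=u, e−12=s, u−1=t.

crust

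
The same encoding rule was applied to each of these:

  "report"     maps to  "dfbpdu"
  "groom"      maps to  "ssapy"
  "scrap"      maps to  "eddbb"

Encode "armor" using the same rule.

msypd

Shifts by position in report: pos 0: r→d (+12), pos 1: e→f (+1), pos 2: p→b (+12), pos 3: o→p (+1) — repeating every 2. A repeating key of period 2 is used — shifts +12, +1 over and over.
For armor: a+12=m, r+1=s, m+12=y, o+1=p, r+12=d.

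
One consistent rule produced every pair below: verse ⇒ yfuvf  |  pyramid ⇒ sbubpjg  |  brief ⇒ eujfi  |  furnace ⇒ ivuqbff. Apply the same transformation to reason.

Vowels shift forward by 1 and consonants shift forward by 3.
For reason: r(cons)+3=u, e(vowel)+1=f, a(vowel)+1=b, s(cons)+3=v, o(vowel)+1=p, n(cons)+3=q.

ufbvpq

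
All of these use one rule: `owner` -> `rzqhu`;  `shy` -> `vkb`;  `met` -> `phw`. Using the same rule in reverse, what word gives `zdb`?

Compare letters: o→r is +3, w→z is +3, n→q is +3 — a constant shift. Every letter moves 3 places later in the alphabet, wrapping around z→a.
Decoding zdb: z−3=w, d−3=a, b−3=y.

way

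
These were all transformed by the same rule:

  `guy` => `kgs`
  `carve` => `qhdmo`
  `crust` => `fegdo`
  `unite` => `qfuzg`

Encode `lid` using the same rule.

The word is reversed, then every letter is shifted forward by 12.
Applying it to lid: reverse → dil; then shift: d+12=p, i+12=u, l+12=x.

pux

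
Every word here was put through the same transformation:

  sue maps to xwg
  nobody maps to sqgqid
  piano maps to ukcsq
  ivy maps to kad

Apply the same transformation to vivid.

akaki

The shift depends on letter class: consonant s→x is +5, but vowel u→w is +2. Vowels shift forward by 2 and consonants shift forward by 5.
For vivid: v(cons)+5=a, i(vowel)+2=k, v(cons)+5=a, i(vowel)+2=k, d(cons)+5=i.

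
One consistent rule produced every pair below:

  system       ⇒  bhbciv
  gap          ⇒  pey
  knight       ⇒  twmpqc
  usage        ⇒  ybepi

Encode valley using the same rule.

The shift depends on letter class: consonant s→b is +9, but vowel e→i is +4. The rule splits by letter class: vowels +4, consonants +9.
For valley: v(cons)+9=e, a(vowel)+4=e, l(cons)+9=u, l(cons)+9=u, e(vowel)+4=i, y(cons)+9=h.

eeuuih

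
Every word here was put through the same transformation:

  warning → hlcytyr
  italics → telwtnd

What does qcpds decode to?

fresh

Compare letters: w→h is +11, a→l is +11, r→c is +11 — a constant shift. Every letter moves 11 places later in the alphabet, wrapping around z→a.
Reversing it on qcpds: q−11=f, c−11=r, p−11=e, d−11=s, s−11=h.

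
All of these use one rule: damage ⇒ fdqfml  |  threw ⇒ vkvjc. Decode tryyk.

route

Letter i (0-indexed) is shifted by i+2, so successive shifts are 2, 3, 4, ….
Reversing it on tryyk: t−2=r, r−3=o, y−4=u, y−5=t, k−6=e.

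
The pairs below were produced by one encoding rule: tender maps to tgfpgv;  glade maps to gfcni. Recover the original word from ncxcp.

The output letters match the input read backwards, each shifted +2: tender reversed is rednet. The word is reversed, then every letter is shifted forward by 2.
Undoing it on ncxcp: shift back: n−2=l, c−2=a, x−2=v, c−2=a, p−2=n → lavan; then reverse → naval.

naval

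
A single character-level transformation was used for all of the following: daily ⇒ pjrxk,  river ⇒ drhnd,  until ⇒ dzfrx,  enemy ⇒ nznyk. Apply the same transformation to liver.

xrhnd

The shift depends on letter class: consonant d→p is +12, but vowel a→j is +9. Two shifts are in play — +9 for a/e/i/o/u, +12 for every other letter.
On liver: l(cons)+12=x, i(vowel)+9=r, v(cons)+12=h, e(vowel)+9=n, r(cons)+12=d.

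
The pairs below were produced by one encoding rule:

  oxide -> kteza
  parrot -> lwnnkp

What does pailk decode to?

Compare letters: o→k is +22, x→t is +22, i→e is +22 — a constant shift. Every letter moves 22 places later in the alphabet, wrapping around z→a.
Undoing it on pailk: p−22=t, a−22=e, i−22=m, l−22=p, k−22=o.

tempo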